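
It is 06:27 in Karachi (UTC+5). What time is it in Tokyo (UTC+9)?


10:27

Time difference = UTC+9 - UTC+5 = +4 hours
New hour = (6 + 4) mod 24
= 10 mod 24 = 10
Minutes unchanged → 10:27


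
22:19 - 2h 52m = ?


Start: 1339 minutes from midnight
Subtract: 172 minutes
Remaining: 1339 - 172 = 1167
Hours: 19, Minutes: 27

19:27


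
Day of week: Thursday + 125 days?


Wednesday

Start: Thursday (index 3)
(3 + 125) mod 7
= 128 mod 7
= 2
Index 2 → Wednesday


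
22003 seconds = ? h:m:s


Hours: 22003 ÷ 3600 = 6 remainder 403
Minutes: 403 ÷ 60 = 6 remainder 43
Seconds: 43

6h 6m 43s


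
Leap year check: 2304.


Yes

Rules: divisible by 4 AND (not by 100 OR by 400)
2304 ÷ 4 = 576 exactly → divisible by 4
2304 ÷ 100 = 23 remainder 4 → not divisible by 100
Divisible by 4 but not by 100 → leap year


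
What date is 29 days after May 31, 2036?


June 29, 2036

Start: May 31, 2036
Add 29 days
May 31 → June 1: 31 - 31 + 1 = 1 days (29 - 1 = 28 left)
June 1 + 28 = June 29, 2036


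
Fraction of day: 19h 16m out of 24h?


0.8028 (80.28%)

Total minutes: 19×60 + 16 = 1156
Day = 24×60 = 1440 minutes
Fraction = 1156/1440 ≈ 0.8028
As a percentage: 1156/1440 × 100 ≈ 80.28%


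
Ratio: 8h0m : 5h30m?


Duration 1: 480 minutes
Duration 2: 330 minutes
Ratio = 480:330
GCD = 30
Simplified = 16:11
As a decimal: 16/11 ≈ 1.45

16:11 (1.45)


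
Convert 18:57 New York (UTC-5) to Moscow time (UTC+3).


02:57 (next day)

Time difference = UTC+3 - UTC-5 = +8 hours
New hour = (18 + 8) mod 24
= 26 mod 24 = 2
Minutes unchanged → 02:57; 26 ≥ 24 → next day


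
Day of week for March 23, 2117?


Zeller's congruence:
q=23, m=3, k=17, j=21
h = (23 + ⌊13×4/5⌋ + 17 + ⌊17/4⌋ + ⌊21/4⌋ - 2×21) mod 7
= (23 + 10 + 17 + 4 + 5 - 42) mod 7
= 17 mod 7 = 3
h=3 → Tuesday

Tuesday


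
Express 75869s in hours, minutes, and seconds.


21h 4m 29s

Hours: 75869 ÷ 3600 = 21 remainder 269
Minutes: 269 ÷ 60 = 4 remainder 29
Seconds: 29


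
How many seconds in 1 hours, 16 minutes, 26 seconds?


Hours: 1 × 3600 = 3600
Minutes: 16 × 60 = 960
Seconds: 26
Total = 3600 + 960 + 26 = 4586

4586 seconds


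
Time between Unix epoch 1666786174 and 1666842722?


Difference = 1666842722 - 1666786174 = 56548 seconds
In hours: 56548 / 3600 ≈ 15.7
In days: 56548 / 86400 ≈ 0.65

56548 seconds (15.7 hours / 0.65 days)


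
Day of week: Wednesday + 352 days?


Start: Wednesday (index 2)
(2 + 352) mod 7
= 354 mod 7
= 4
Index 4 → Friday

Friday


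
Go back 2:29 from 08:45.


06:16

Start: 525 minutes from midnight
Subtract: 149 minutes
Remaining: 525 - 149 = 376
Hours: 6, Minutes: 16


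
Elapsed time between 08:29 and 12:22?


3h 53m

End time in minutes: 12×60 + 22 = 742
Start time in minutes: 8×60 + 29 = 509
Difference = 742 - 509 = 233 minutes
= 3 hours 53 minutes


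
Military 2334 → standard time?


11:34 PM

Hour: 23
23 - 12 = 11 → PM


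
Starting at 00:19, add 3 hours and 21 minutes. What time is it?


03:40

Start: 19 minutes from midnight
Add: 201 minutes
Total: 220 minutes
Hours: 220 ÷ 60 = 3 remainder 40


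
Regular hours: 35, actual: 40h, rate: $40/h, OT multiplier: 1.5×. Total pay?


Regular: 35h × $40 = $1400.00
Overtime: 40 - 35 = 5h
OT pay: 5h × $40 × 1.5 = $300.00
Total = $1400.00 + $300.00 = $1700.00

$1700.00


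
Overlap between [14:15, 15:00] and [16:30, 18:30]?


0 minutes

Meeting A: 855-900 (in minutes from midnight)
Meeting B: 990-1110
Overlap start = max(855, 990) = 990
Overlap end = min(900, 1110) = 900
Overlap = max(0, 900 - 990) = 0 min


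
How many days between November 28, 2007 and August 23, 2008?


269 days

From November 28, 2007 to August 23, 2008
Rest of November 2007: 30 - 28 = 2
Full months: December 31, January 31, February 2008 29, March 31, April 30, May 31, June 30, July 31
Days into August 2008: 23
Total = 2 + 31 + 31 + 29 + 31 + 30 + 31 + 30 + 31 + 23 = 269 days


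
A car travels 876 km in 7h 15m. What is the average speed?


120.8 km/h

Distance: 876 km
Time: 7h 15m = 435 min = 435/60 = 29/4 hours
Speed = 876 ÷ (29/4) = 876 × 4 / 29 = 3504/29 ≈ 120.8 km/h


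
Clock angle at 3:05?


62.5°

Hour hand = 3×30 + 5×0.5 = 92.5°
Minute hand = 5×6 = 30°
Difference = |92.5 - 30| = 62.5°


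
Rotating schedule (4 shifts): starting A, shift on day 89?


Shifts: A, B, C, D
Start: A (index 0)
Day 89: (0 + 89 - 1) mod 4
= 88 mod 4
= 0
Index 0 → shift A

Shift A


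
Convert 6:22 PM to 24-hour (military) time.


18:22

Input: 6:22 PM
PM: 6 + 12 = 18


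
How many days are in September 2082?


30 days

Month: September (month 9)
September has 30 days


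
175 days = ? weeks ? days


Weeks: 175 ÷ 7 = 25 remainder 0

25 weeks 0 days


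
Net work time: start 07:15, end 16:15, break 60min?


Total time = (16×60+15) - (7×60+15)
= 975 - 435 = 540 min
Minus break: 540 - 60 = 480 min
= 8h 0m

8h 0m (480 minutes)


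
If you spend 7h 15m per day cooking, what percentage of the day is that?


Time: 435 minutes
Day: 1440 minutes
Percentage = (435/1440) × 100 ≈ 30.2%

30.2%


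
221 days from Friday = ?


Tuesday

Start: Friday (index 4)
(4 + 221) mod 7
= 225 mod 7
= 1
Index 1 → Tuesday


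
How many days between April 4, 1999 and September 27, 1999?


From April 4, 1999 to September 27, 1999
Rest of April 1999: 30 - 4 = 26
Full months: May 31, June 30, July 31, August 31
Days into September 1999: 27
Total = 26 + 31 + 30 + 31 + 31 + 27 = 176 days

176 days


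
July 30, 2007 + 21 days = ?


Start: July 30, 2007
Add 21 days
July 30 → August 1: 31 - 30 + 1 = 2 days (21 - 2 = 19 left)
August 1 + 19 = August 20, 2007

August 20, 2007


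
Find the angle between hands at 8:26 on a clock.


97.0°

Hour hand = 8×30 + 26×0.5 = 253.0°
Minute hand = 26×6 = 156°
Difference = |253.0 - 156| = 97.0°


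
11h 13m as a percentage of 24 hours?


Total minutes: 11×60 + 13 = 673
Day = 24×60 = 1440 minutes
Fraction = 673/1440 ≈ 0.4674
As a percentage: 673/1440 × 100 ≈ 46.74%

0.4674 (46.74%)


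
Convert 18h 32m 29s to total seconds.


Hours: 18 × 3600 = 64800
Minutes: 32 × 60 = 1920
Seconds: 29
Total = 64800 + 1920 + 29 = 66749

66749 seconds


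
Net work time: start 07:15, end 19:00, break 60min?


Total time = (19×60+0) - (7×60+15)
= 1140 - 435 = 705 min
Minus break: 705 - 60 = 645 min
= 10h 45m

10h 45m (645 minutes)


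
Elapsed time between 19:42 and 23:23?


3h 41m

End time in minutes: 23×60 + 23 = 1403
Start time in minutes: 19×60 + 42 = 1182
Difference = 1403 - 1182 = 221 minutes
= 3 hours 41 minutes


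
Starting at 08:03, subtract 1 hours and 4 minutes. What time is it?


06:59

Start: 483 minutes from midnight
Subtract: 64 minutes
Remaining: 483 - 64 = 419
Hours: 6, Minutes: 59


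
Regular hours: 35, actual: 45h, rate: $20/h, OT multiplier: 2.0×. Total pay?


$1100.00

Regular: 35h × $20 = $700.00
Overtime: 45 - 35 = 10h
OT pay: 10h × $20 × 2.0 = $400.00
Total = $700.00 + $400.00 = $1100.00


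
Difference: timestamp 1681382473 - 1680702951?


679522 seconds (188.8 hours / 7.86 days)

Difference = 1681382473 - 1680702951 = 679522 seconds
In hours: 679522 / 3600 ≈ 188.8
In days: 679522 / 86400 ≈ 7.86


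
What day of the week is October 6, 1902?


Zeller's congruence:
q=6, m=10, k=2, j=19
h = (6 + ⌊13×11/5⌋ + 2 + ⌊2/4⌋ + ⌊19/4⌋ - 2×19) mod 7
= (6 + 28 + 2 + 0 + 4 - 38) mod 7
= 2 mod 7 = 2
h=2 → Monday

Monday


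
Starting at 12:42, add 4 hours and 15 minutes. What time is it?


Start: 762 minutes from midnight
Add: 255 minutes
Total: 1017 minutes
Hours: 1017 ÷ 60 = 16 remainder 57

16:57


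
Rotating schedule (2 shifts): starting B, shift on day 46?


Shifts: A, B
Start: B (index 1)
Day 46: (1 + 46 - 1) mod 2
= 46 mod 2
= 0
Index 0 → shift A

Shift A


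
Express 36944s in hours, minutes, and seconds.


10h 15m 44s

Hours: 36944 ÷ 3600 = 10 remainder 944
Minutes: 944 ÷ 60 = 15 remainder 44
Seconds: 44


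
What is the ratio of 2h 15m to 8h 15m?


3:11 (0.27)

Duration 1: 135 minutes
Duration 2: 495 minutes
Ratio = 135:495
GCD = 45
Simplified = 3:11
As a decimal: 3/11 ≈ 0.27


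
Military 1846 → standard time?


Hour: 18
18 - 12 = 6 → PM

6:46 PM


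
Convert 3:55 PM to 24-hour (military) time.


15:55

Input: 3:55 PM
PM: 3 + 12 = 15


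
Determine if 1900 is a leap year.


No

Rules: divisible by 4 AND (not by 100 OR by 400)
1900 ÷ 4 = 475 exactly → divisible by 4
1900 ÷ 100 = 19 exactly → divisible by 100
1900 ÷ 400 = 4 remainder 300 → not divisible by 400
Divisible by 100 but not by 400 → not a leap year


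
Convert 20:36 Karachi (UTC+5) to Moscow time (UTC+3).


Time difference = UTC+3 - UTC+5 = -2 hours
New hour = (20 -2) mod 24
= 18 mod 24 = 18
Minutes unchanged → 18:36

18:36


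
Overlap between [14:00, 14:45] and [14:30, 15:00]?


15 minutes

Meeting A: 840-885 (in minutes from midnight)
Meeting B: 870-900
Overlap start = max(840, 870) = 870
Overlap end = min(885, 900) = 885
Overlap = max(0, 885 - 870) = 15 min


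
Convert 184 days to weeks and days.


Weeks: 184 ÷ 7 = 26 remainder 2

26 weeks 2 days


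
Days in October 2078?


31 days

Month: October (month 10)
October has 31 days


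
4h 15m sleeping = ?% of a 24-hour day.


Time: 255 minutes
Day: 1440 minutes
Percentage = (255/1440) × 100 ≈ 17.7%

17.7%


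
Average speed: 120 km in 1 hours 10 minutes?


102.9 km/h

Distance: 120 km
Time: 1h 10m = 70 min = 70/60 = 7/6 hours
Speed = 120 ÷ (7/6) = 120 × 6 / 7 = 720/7 ≈ 102.9 km/h


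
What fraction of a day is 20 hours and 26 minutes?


0.8514 (85.14%)

Total minutes: 20×60 + 26 = 1226
Day = 24×60 = 1440 minutes
Fraction = 1226/1440 ≈ 0.8514
As a percentage: 1226/1440 × 100 ≈ 85.14%


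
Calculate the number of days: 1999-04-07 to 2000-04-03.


362 days

From April 7, 1999 to April 3, 2000
Rest of April 1999: 30 - 7 = 23
Full months: May 31, June 30, July 31, August 31, September 30, October 31, November 30, December 31, January 31, February 2000 29, March 31
Days into April 2000: 3
Total = 23 + 31 + 30 + 31 + 31 + 30 + 31 + 30 + 31 + 31 + 29 + 31 + 3 = 362 days


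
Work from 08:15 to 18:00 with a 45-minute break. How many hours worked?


9h 0m (540 minutes)

Total time = (18×60+0) - (8×60+15)
= 1080 - 495 = 585 min
Minus break: 585 - 45 = 540 min
= 9h 0m


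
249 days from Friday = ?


Start: Friday (index 4)
(4 + 249) mod 7
= 253 mod 7
= 1
Index 1 → Tuesday

Tuesday


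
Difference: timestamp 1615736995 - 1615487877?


249118 seconds (69.2 hours / 2.88 days)

Difference = 1615736995 - 1615487877 = 249118 seconds
In hours: 249118 / 3600 ≈ 69.2
In days: 249118 / 86400 ≈ 2.88


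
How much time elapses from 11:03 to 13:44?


End time in minutes: 13×60 + 44 = 824
Start time in minutes: 11×60 + 3 = 663
Difference = 824 - 663 = 161 minutes
= 2 hours 41 minutes

2h 41m


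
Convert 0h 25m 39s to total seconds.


Hours: 0 × 3600 = 0
Minutes: 25 × 60 = 1500
Seconds: 39
Total = 0 + 1500 + 39 = 1539

1539 seconds


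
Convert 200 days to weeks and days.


Weeks: 200 ÷ 7 = 28 remainder 4

28 weeks 4 days


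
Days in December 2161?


31 days

Month: December (month 12)
December has 31 days


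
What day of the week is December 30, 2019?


Zeller's congruence:
q=30, m=12, k=19, j=20
h = (30 + ⌊13×13/5⌋ + 19 + ⌊19/4⌋ + ⌊20/4⌋ - 2×20) mod 7
= (30 + 33 + 19 + 4 + 5 - 40) mod 7
= 51 mod 7 = 2
h=2 → Monday

Monday


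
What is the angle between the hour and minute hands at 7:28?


Hour hand = 7×30 + 28×0.5 = 224.0°
Minute hand = 28×6 = 168°
Difference = |224.0 - 168| = 56.0°

56.0°


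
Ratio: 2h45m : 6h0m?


Duration 1: 165 minutes
Duration 2: 360 minutes
Ratio = 165:360
GCD = 15
Simplified = 11:24
As a decimal: 11/24 ≈ 0.46

11:24 (0.46)


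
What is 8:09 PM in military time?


20:09

Input: 8:09 PM
PM: 8 + 12 = 20


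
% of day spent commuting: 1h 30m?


6.3%

Time: 90 minutes
Day: 1440 minutes
Percentage = (90/1440) × 100 ≈ 6.3%


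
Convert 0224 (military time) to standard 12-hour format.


Hour: 2
2 < 12 → AM

2:24 AM


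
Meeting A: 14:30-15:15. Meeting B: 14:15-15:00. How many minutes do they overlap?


30 minutes

Meeting A: 870-915 (in minutes from midnight)
Meeting B: 855-900
Overlap start = max(870, 855) = 870
Overlap end = min(915, 900) = 900
Overlap = max(0, 900 - 870) = 30 min


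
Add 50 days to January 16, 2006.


March 7, 2006

Start: January 16, 2006
Add 50 days
January 16 → February 1: 31 - 16 + 1 = 16 days (50 - 16 = 34 left)
February 1 → March 1: 28 - 1 + 1 = 28 days (34 - 28 = 6 left)
March 1 + 6 = March 7, 2006


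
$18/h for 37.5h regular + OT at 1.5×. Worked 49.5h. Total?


$999.00

Regular: 37.5h × $18 = $675.00
Overtime: 49.5 - 37.5 = 12.0h
OT pay: 12.0h × $18 × 1.5 = $324.00
Total = $675.00 + $324.00 = $999.00


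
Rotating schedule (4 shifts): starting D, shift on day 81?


Shifts: A, B, C, D
Start: D (index 3)
Day 81: (3 + 81 - 1) mod 4
= 83 mod 4
= 3
Index 3 → shift D

Shift D


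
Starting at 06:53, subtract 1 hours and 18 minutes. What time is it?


05:35

Start: 413 minutes from midnight
Subtract: 78 minutes
Remaining: 413 - 78 = 335
Hours: 5, Minutes: 35


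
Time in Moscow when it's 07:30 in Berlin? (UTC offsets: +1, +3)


Time difference = UTC+3 - UTC+1 = +2 hours
New hour = (7 + 2) mod 24
= 9 mod 24 = 9
Minutes unchanged → 09:30

09:30


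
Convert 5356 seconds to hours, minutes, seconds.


1h 29m 16s

Hours: 5356 ÷ 3600 = 1 remainder 1756
Minutes: 1756 ÷ 60 = 29 remainder 16
Seconds: 16


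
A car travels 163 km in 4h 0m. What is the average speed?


Distance: 163 km
Time: 4 hours
Speed = 163 / 4 ≈ 40.8 km/h

40.8 km/h


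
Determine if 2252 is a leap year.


Rules: divisible by 4 AND (not by 100 OR by 400)
2252 ÷ 4 = 563 exactly → divisible by 4
2252 ÷ 100 = 22 remainder 52 → not divisible by 100
Divisible by 4 but not by 100 → leap year

Yes


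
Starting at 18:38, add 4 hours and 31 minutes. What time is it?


23:09

Start: 1118 minutes from midnight
Add: 271 minutes
Total: 1389 minutes
Hours: 1389 ÷ 60 = 23 remainder 9


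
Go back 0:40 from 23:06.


22:26

Start: 1386 minutes from midnight
Subtract: 40 minutes
Remaining: 1386 - 40 = 1346
Hours: 22, Minutes: 26


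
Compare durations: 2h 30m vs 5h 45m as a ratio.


Duration 1: 150 minutes
Duration 2: 345 minutes
Ratio = 150:345
GCD = 15
Simplified = 10:23
As a decimal: 10/23 ≈ 0.43

10:23 (0.43)


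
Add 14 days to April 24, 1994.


Start: April 24, 1994
Add 14 days
April 24 → May 1: 30 - 24 + 1 = 7 days (14 - 7 = 7 left)
May 1 + 7 = May 8, 1994

May 8, 1994


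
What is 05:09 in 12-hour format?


5:09 AM

Hour: 5
5 < 12 → AM


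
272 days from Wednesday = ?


Tuesday

Start: Wednesday (index 2)
(2 + 272) mod 7
= 274 mod 7
= 1
Index 1 → Tuesday


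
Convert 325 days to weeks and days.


46 weeks 3 days

Weeks: 325 ÷ 7 = 46 remainder 3


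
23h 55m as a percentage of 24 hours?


Total minutes: 23×60 + 55 = 1435
Day = 24×60 = 1440 minutes
Fraction = 1435/1440 ≈ 0.9965
As a percentage: 1435/1440 × 100 ≈ 99.65%

0.9965 (99.65%)


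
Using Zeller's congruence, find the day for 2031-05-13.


Zeller's congruence:
q=13, m=5, k=31, j=20
h = (13 + ⌊13×6/5⌋ + 31 + ⌊31/4⌋ + ⌊20/4⌋ - 2×20) mod 7
= (13 + 15 + 31 + 7 + 5 - 40) mod 7
= 31 mod 7 = 3
h=3 → Tuesday

Tuesday


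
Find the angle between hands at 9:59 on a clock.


54.5°

Hour hand = 9×30 + 59×0.5 = 299.5°
Minute hand = 59×6 = 354°
Difference = |299.5 - 354| = 54.5°


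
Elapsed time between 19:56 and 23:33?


3h 37m

End time in minutes: 23×60 + 33 = 1413
Start time in minutes: 19×60 + 56 = 1196
Difference = 1413 - 1196 = 217 minutes
= 3 hours 37 minutes


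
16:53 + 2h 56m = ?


Start: 1013 minutes from midnight
Add: 176 minutes
Total: 1189 minutes
Hours: 1189 ÷ 60 = 19 remainder 49

19:49


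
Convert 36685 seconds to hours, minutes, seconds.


Hours: 36685 ÷ 3600 = 10 remainder 685
Minutes: 685 ÷ 60 = 11 remainder 25
Seconds: 25

10h 11m 25s


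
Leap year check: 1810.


No

Rules: divisible by 4 AND (not by 100 OR by 400)
1810 ÷ 4 = 452 remainder 2 → not divisible by 4
Not divisible by 4 → not a leap year


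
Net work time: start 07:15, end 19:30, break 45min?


Total time = (19×60+30) - (7×60+15)
= 1170 - 435 = 735 min
Minus break: 735 - 45 = 690 min
= 11h 30m

11h 30m (690 minutes)


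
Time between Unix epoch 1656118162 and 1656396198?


278036 seconds (77.2 hours / 3.22 days)

Difference = 1656396198 - 1656118162 = 278036 seconds
In hours: 278036 / 3600 ≈ 77.2
In days: 278036 / 86400 ≈ 3.22


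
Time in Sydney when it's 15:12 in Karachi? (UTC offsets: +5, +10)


Time difference = UTC+10 - UTC+5 = +5 hours
New hour = (15 + 5) mod 24
= 20 mod 24 = 20
Minutes unchanged → 20:12

20:12


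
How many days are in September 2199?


30 days

Month: September (month 9)
September has 30 days


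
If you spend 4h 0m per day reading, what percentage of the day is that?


Time: 240 minutes
Day: 1440 minutes
Percentage = (240/1440) × 100 ≈ 16.7%

16.7%


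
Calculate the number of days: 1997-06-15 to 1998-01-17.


From June 15, 1997 to January 17, 1998
Rest of June 1997: 30 - 15 = 15
Full months: July 31, August 31, September 30, October 31, November 30, December 31
Days into January 1998: 17
Total = 15 + 31 + 31 + 30 + 31 + 30 + 31 + 17 = 216 days

216 days


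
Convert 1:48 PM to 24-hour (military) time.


13:48

Input: 1:48 PM
PM: 1 + 12 = 13


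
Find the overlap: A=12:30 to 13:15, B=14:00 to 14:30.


0 minutes

Meeting A: 750-795 (in minutes from midnight)
Meeting B: 840-870
Overlap start = max(750, 840) = 840
Overlap end = min(795, 870) = 795
Overlap = max(0, 795 - 840) = 0 min


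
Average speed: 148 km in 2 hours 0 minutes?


Distance: 148 km
Time: 2 hours
Speed = 148 / 2 = 74.0 km/h

74.0 km/h


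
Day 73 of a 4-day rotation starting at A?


Shifts: A, B, C, D
Start: A (index 0)
Day 73: (0 + 73 - 1) mod 4
= 72 mod 4
= 0
Index 0 → shift A

Shift A


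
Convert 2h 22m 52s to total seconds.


8572 seconds

Hours: 2 × 3600 = 7200
Minutes: 22 × 60 = 1320
Seconds: 52
Total = 7200 + 1320 + 52 = 8572


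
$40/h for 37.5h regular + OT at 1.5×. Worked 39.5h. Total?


$1620.00

Regular: 37.5h × $40 = $1500.00
Overtime: 39.5 - 37.5 = 2.0h
OT pay: 2.0h × $40 × 1.5 = $120.00
Total = $1500.00 + $120.00 = $1620.00


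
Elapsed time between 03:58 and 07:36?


3h 38m

End time in minutes: 7×60 + 36 = 456
Start time in minutes: 3×60 + 58 = 238
Difference = 456 - 238 = 218 minutes
= 3 hours 38 minutes


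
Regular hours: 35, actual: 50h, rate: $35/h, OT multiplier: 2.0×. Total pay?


$2275.00

Regular: 35h × $35 = $1225.00
Overtime: 50 - 35 = 15h
OT pay: 15h × $35 × 2.0 = $1050.00
Total = $1225.00 + $1050.00 = $2275.00


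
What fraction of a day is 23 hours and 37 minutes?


0.9840 (98.40%)

Total minutes: 23×60 + 37 = 1417
Day = 24×60 = 1440 minutes
Fraction = 1417/1440 ≈ 0.9840
As a percentage: 1417/1440 × 100 ≈ 98.40%


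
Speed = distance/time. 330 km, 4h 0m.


82.5 km/h

Distance: 330 km
Time: 4 hours
Speed = 330 / 4 = 82.5 km/h


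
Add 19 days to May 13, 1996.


Start: May 13, 1996
Add 19 days
May 13 → June 1: 31 - 13 + 1 = 19 days (19 - 19 = 0 left)
Land exactly on June 1, 1996

June 1, 1996


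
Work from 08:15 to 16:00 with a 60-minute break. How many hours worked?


Total time = (16×60+0) - (8×60+15)
= 960 - 495 = 465 min
Minus break: 465 - 60 = 405 min
= 6h 45m

6h 45m (405 minutes)


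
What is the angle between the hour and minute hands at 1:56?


Hour hand = 1×30 + 56×0.5 = 58.0°
Minute hand = 56×6 = 336°
Difference = |58.0 - 336| = 278.0°
Since > 180°: 360 - 278.0 = 82.0°

82.0°


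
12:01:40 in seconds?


Hours: 12 × 3600 = 43200
Minutes: 1 × 60 = 60
Seconds: 40
Total = 43200 + 60 + 40 = 43300

43300 seconds


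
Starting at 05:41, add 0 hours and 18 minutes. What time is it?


05:59

Start: 341 minutes from midnight
Add: 18 minutes
Total: 359 minutes
Hours: 359 ÷ 60 = 5 remainder 59


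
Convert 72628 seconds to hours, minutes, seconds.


20h 10m 28s

Hours: 72628 ÷ 3600 = 20 remainder 628
Minutes: 628 ÷ 60 = 10 remainder 28
Seconds: 28


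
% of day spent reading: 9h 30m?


39.6%

Time: 570 minutes
Day: 1440 minutes
Percentage = (570/1440) × 100 ≈ 39.6%


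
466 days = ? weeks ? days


66 weeks 4 days

Weeks: 466 ÷ 7 = 66 remainder 4


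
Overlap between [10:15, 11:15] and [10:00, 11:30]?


Meeting A: 615-675 (in minutes from midnight)
Meeting B: 600-690
Overlap start = max(615, 600) = 615
Overlap end = min(675, 690) = 675
Overlap = max(0, 675 - 615) = 60 min

60 minutes


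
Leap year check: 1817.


Rules: divisible by 4 AND (not by 100 OR by 400)
1817 ÷ 4 = 454 remainder 1 → not divisible by 4
Not divisible by 4 → not a leap year

No


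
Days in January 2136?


Month: January (month 1)
January has 31 days

31 days


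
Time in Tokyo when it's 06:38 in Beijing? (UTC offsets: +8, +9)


Time difference = UTC+9 - UTC+8 = +1 hours
New hour = (6 + 1) mod 24
= 7 mod 24 = 7
Minutes unchanged → 07:38

07:38


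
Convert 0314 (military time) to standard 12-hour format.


3:14 AM

Hour: 3
3 < 12 → AM


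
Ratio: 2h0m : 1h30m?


4:3 (1.33)

Duration 1: 120 minutes
Duration 2: 90 minutes
Ratio = 120:90
GCD = 30
Simplified = 4:3
As a decimal: 4/3 ≈ 1.33


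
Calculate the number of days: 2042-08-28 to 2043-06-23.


299 days

From August 28, 2042 to June 23, 2043
Rest of August 2042: 31 - 28 = 3
Full months: September 30, October 31, November 30, December 31, January 31, February 2043 28, March 31, April 30, May 31
Days into June 2043: 23
Total = 3 + 30 + 31 + 30 + 31 + 31 + 28 + 31 + 30 + 31 + 23 = 299 days


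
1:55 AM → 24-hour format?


Input: 1:55 AM
AM hour stays: 1

01:55


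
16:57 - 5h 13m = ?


11:44

Start: 1017 minutes from midnight
Subtract: 313 minutes
Remaining: 1017 - 313 = 704
Hours: 11, Minutes: 44


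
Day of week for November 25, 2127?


Tuesday

Zeller's congruence:
q=25, m=11, k=27, j=21
h = (25 + ⌊13×12/5⌋ + 27 + ⌊27/4⌋ + ⌊21/4⌋ - 2×21) mod 7
= (25 + 31 + 27 + 6 + 5 - 42) mod 7
= 52 mod 7 = 3
h=3 → Tuesday


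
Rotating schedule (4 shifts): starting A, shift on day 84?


Shifts: A, B, C, D
Start: A (index 0)
Day 84: (0 + 84 - 1) mod 4
= 83 mod 4
= 3
Index 3 → shift D

Shift D


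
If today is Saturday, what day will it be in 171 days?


Tuesday

Start: Saturday (index 5)
(5 + 171) mod 7
= 176 mod 7
= 1
Index 1 → Tuesday


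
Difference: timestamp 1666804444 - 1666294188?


Difference = 1666804444 - 1666294188 = 510256 seconds
In hours: 510256 / 3600 ≈ 141.7
In days: 510256 / 86400 ≈ 5.91

510256 seconds (141.7 hours / 5.91 days)


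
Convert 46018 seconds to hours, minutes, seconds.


Hours: 46018 ÷ 3600 = 12 remainder 2818
Minutes: 2818 ÷ 60 = 46 remainder 58
Seconds: 58

12h 46m 58s


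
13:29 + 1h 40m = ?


Start: 809 minutes from midnight
Add: 100 minutes
Total: 909 minutes
Hours: 909 ÷ 60 = 15 remainder 9

15:09


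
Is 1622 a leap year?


No

Rules: divisible by 4 AND (not by 100 OR by 400)
1622 ÷ 4 = 405 remainder 2 → not divisible by 4
Not divisible by 4 → not a leap year


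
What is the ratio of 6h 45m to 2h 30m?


27:10 (2.70)

Duration 1: 405 minutes
Duration 2: 150 minutes
Ratio = 405:150
GCD = 15
Simplified = 27:10
As a decimal: 27/10 = 2.70


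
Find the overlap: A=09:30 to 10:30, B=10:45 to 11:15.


Meeting A: 570-630 (in minutes from midnight)
Meeting B: 645-675
Overlap start = max(570, 645) = 645
Overlap end = min(630, 675) = 630
Overlap = max(0, 630 - 645) = 0 min

0 minutes


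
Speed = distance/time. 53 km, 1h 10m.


45.4 km/h

Distance: 53 km
Time: 1h 10m = 70 min = 70/60 = 7/6 hours
Speed = 53 ÷ (7/6) = 53 × 6 / 7 = 318/7 ≈ 45.4 km/h


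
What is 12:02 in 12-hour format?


12:02 PM

Hour: 12
12 → 12 PM (noon)


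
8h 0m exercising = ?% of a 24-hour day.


Time: 480 minutes
Day: 1440 minutes
Percentage = (480/1440) × 100 ≈ 33.3%

33.3%


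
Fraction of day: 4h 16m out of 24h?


Total minutes: 4×60 + 16 = 256
Day = 24×60 = 1440 minutes
Fraction = 256/1440 ≈ 0.1778
As a percentage: 256/1440 × 100 ≈ 17.78%

0.1778 (17.78%)


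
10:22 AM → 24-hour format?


10:22

Input: 10:22 AM
AM hour stays: 10


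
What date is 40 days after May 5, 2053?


Start: May 5, 2053
Add 40 days
May 5 → June 1: 31 - 5 + 1 = 27 days (40 - 27 = 13 left)
June 1 + 13 = June 14, 2053

June 14, 2053


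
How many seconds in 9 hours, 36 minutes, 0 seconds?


34560 seconds

Hours: 9 × 3600 = 32400
Minutes: 36 × 60 = 2160
Seconds: 0
Total = 32400 + 2160 + 0 = 34560


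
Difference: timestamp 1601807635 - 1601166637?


Difference = 1601807635 - 1601166637 = 640998 seconds
In hours: 640998 / 3600 ≈ 178.1
In days: 640998 / 86400 ≈ 7.42

640998 seconds (178.1 hours / 7.42 days)


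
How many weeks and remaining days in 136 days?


Weeks: 136 ÷ 7 = 19 remainder 3

19 weeks 3 days


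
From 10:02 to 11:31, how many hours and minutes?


1h 29m

End time in minutes: 11×60 + 31 = 691
Start time in minutes: 10×60 + 2 = 602
Difference = 691 - 602 = 89 minutes
= 1 hours 29 minutes


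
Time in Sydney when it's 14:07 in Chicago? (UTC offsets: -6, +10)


Time difference = UTC+10 - UTC-6 = +16 hours
New hour = (14 + 16) mod 24
= 30 mod 24 = 6
Minutes unchanged → 06:07; 30 ≥ 24 → next day

06:07 (next day)


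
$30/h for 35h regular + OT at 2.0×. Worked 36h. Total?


Regular: 35h × $30 = $1050.00
Overtime: 36 - 35 = 1h
OT pay: 1h × $30 × 2.0 = $60.00
Total = $1050.00 + $60.00 = $1110.00

$1110.00


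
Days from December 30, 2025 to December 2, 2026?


337 days

From December 30, 2025 to December 2, 2026
Rest of December 2025: 31 - 30 = 1
Full months: January 31, February 2026 28, March 31, April 30, May 31, June 30, July 31, August 31, September 30, October 31, November 30
Days into December 2026: 2
Total = 1 + 31 + 28 + 31 + 30 + 31 + 30 + 31 + 31 + 30 + 31 + 30 + 2 = 337 days


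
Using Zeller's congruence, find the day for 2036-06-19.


Thursday

Zeller's congruence:
q=19, m=6, k=36, j=20
h = (19 + ⌊13×7/5⌋ + 36 + ⌊36/4⌋ + ⌊20/4⌋ - 2×20) mod 7
= (19 + 18 + 36 + 9 + 5 - 40) mod 7
= 47 mod 7 = 5
h=5 → Thursday


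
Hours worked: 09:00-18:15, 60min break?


Total time = (18×60+15) - (9×60+0)
= 1095 - 540 = 555 min
Minus break: 555 - 60 = 495 min
= 8h 15m

8h 15m (495 minutes)


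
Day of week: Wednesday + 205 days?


Start: Wednesday (index 2)
(2 + 205) mod 7
= 207 mod 7
= 4
Index 4 → Friday

Friday


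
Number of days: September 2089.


30 days

Month: September (month 9)
September has 30 days


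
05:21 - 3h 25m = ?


Start: 321 minutes from midnight
Subtract: 205 minutes
Remaining: 321 - 205 = 116
Hours: 1, Minutes: 56

01:56


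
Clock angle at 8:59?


84.5°

Hour hand = 8×30 + 59×0.5 = 269.5°
Minute hand = 59×6 = 354°
Difference = |269.5 - 354| = 84.5°


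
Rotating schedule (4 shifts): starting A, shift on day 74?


Shifts: A, B, C, D
Start: A (index 0)
Day 74: (0 + 74 - 1) mod 4
= 73 mod 4
= 1
Index 1 → shift B

Shift B


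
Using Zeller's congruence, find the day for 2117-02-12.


Friday

Zeller's congruence:
q=12, m=14, k=16, j=21
h = (12 + ⌊13×15/5⌋ + 16 + ⌊16/4⌋ + ⌊21/4⌋ - 2×21) mod 7
= (12 + 39 + 16 + 4 + 5 - 42) mod 7
= 34 mod 7 = 6
h=6 → Friday


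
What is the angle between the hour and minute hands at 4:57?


166.5°

Hour hand = 4×30 + 57×0.5 = 148.5°
Minute hand = 57×6 = 342°
Difference = |148.5 - 342| = 193.5°
Since > 180°: 360 - 193.5 = 166.5°


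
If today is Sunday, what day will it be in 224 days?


Start: Sunday (index 6)
(6 + 224) mod 7
= 230 mod 7
= 6
Index 6 → Sunday

Sunday


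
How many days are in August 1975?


Month: August (month 8)
August has 31 days

31 days


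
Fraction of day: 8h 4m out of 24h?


Total minutes: 8×60 + 4 = 484
Day = 24×60 = 1440 minutes
Fraction = 484/1440 ≈ 0.3361
As a percentage: 484/1440 × 100 ≈ 33.61%

0.3361 (33.61%)


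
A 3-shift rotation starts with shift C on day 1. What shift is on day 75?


Shifts: A, B, C
Start: C (index 2)
Day 75: (2 + 75 - 1) mod 3
= 76 mod 3
= 1
Index 1 → shift B

Shift B


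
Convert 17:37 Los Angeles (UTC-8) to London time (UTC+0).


Time difference = UTC+0 - UTC-8 = +8 hours
New hour = (17 + 8) mod 24
= 25 mod 24 = 1
Minutes unchanged → 01:37; 25 ≥ 24 → next day

01:37 (next day)


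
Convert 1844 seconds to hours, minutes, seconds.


Hours: 1844 ÷ 3600 = 0 remainder 1844
Minutes: 1844 ÷ 60 = 30 remainder 44
Seconds: 44

0h 30m 44s


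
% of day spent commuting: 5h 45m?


24.0%

Time: 345 minutes
Day: 1440 minutes
Percentage = (345/1440) × 100 ≈ 24.0%


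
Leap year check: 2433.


No

Rules: divisible by 4 AND (not by 100 OR by 400)
2433 ÷ 4 = 608 remainder 1 → not divisible by 4
Not divisible by 4 → not a leap year


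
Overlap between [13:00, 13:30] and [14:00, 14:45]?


Meeting A: 780-810 (in minutes from midnight)
Meeting B: 840-885
Overlap start = max(780, 840) = 840
Overlap end = min(810, 885) = 810
Overlap = max(0, 810 - 840) = 0 min

0 minutes


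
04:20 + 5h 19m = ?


09:39

Start: 260 minutes from midnight
Add: 319 minutes
Total: 579 minutes
Hours: 579 ÷ 60 = 9 remainder 39


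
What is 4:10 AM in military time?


04:10

Input: 4:10 AM
AM hour stays: 4


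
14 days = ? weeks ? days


Weeks: 14 ÷ 7 = 2 remainder 0

2 weeks 0 days


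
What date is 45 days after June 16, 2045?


July 31, 2045

Start: June 16, 2045
Add 45 days
June 16 → July 1: 30 - 16 + 1 = 15 days (45 - 15 = 30 left)
July 1 + 30 = July 31, 2045


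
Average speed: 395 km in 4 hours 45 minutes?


Distance: 395 km
Time: 4h 45m = 285 min = 285/60 = 19/4 hours
Speed = 395 ÷ (19/4) = 395 × 4 / 19 = 1580/19 ≈ 83.2 km/h

83.2 km/h


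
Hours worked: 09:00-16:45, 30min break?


Total time = (16×60+45) - (9×60+0)
= 1005 - 540 = 465 min
Minus break: 465 - 30 = 435 min
= 7h 15m

7h 15m (435 minutes)


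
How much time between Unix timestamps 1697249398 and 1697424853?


Difference = 1697424853 - 1697249398 = 175455 seconds
In hours: 175455 / 3600 ≈ 48.7
In days: 175455 / 86400 ≈ 2.03

175455 seconds (48.7 hours / 2.03 days)


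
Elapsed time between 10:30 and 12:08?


1h 38m

End time in minutes: 12×60 + 8 = 728
Start time in minutes: 10×60 + 30 = 630
Difference = 728 - 630 = 98 minutes
= 1 hours 38 minutes


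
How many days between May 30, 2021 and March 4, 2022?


From May 30, 2021 to March 4, 2022
Rest of May 2021: 31 - 30 = 1
Full months: June 30, July 31, August 31, September 30, October 31, November 30, December 31, January 31, February 2022 28
Days into March 2022: 4
Total = 1 + 30 + 31 + 31 + 30 + 31 + 30 + 31 + 31 + 28 + 4 = 278 days

278 days


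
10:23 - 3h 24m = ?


Start: 623 minutes from midnight
Subtract: 204 minutes
Remaining: 623 - 204 = 419
Hours: 6, Minutes: 59

06:59


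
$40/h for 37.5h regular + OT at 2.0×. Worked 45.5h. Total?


Regular: 37.5h × $40 = $1500.00
Overtime: 45.5 - 37.5 = 8.0h
OT pay: 8.0h × $40 × 2.0 = $640.00
Total = $1500.00 + $640.00 = $2140.00

$2140.00


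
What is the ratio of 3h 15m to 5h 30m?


Duration 1: 195 minutes
Duration 2: 330 minutes
Ratio = 195:330
GCD = 15
Simplified = 13:22
As a decimal: 13/22 ≈ 0.59

13:22 (0.59)


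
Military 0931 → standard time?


9:31 AM

Hour: 9
9 < 12 → AM


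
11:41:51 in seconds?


42111 seconds

Hours: 11 × 3600 = 39600
Minutes: 41 × 60 = 2460
Seconds: 51
Total = 39600 + 2460 + 51 = 42111


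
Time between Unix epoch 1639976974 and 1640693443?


Difference = 1640693443 - 1639976974 = 716469 seconds
In hours: 716469 / 3600 ≈ 199.0
In days: 716469 / 86400 ≈ 8.29

716469 seconds (199.0 hours / 8.29 days)


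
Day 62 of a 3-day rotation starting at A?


Shift B

Shifts: A, B, C
Start: A (index 0)
Day 62: (0 + 62 - 1) mod 3
= 61 mod 3
= 1
Index 1 → shift B


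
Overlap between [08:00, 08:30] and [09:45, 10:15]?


0 minutes

Meeting A: 480-510 (in minutes from midnight)
Meeting B: 585-615
Overlap start = max(480, 585) = 585
Overlap end = min(510, 615) = 510
Overlap = max(0, 510 - 585) = 0 min


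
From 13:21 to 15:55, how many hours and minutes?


End time in minutes: 15×60 + 55 = 955
Start time in minutes: 13×60 + 21 = 801
Difference = 955 - 801 = 154 minutes
= 2 hours 34 minutes

2h 34m


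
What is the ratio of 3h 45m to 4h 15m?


Duration 1: 225 minutes
Duration 2: 255 minutes
Ratio = 225:255
GCD = 15
Simplified = 15:17
As a decimal: 15/17 ≈ 0.88

15:17 (0.88)


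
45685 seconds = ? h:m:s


12h 41m 25s

Hours: 45685 ÷ 3600 = 12 remainder 2485
Minutes: 2485 ÷ 60 = 41 remainder 25
Seconds: 25


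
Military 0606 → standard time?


Hour: 6
6 < 12 → AM

6:06 AM


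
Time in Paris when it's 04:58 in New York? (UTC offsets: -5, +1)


10:58

Time difference = UTC+1 - UTC-5 = +6 hours
New hour = (4 + 6) mod 24
= 10 mod 24 = 10
Minutes unchanged → 10:58


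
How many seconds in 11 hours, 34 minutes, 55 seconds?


41695 seconds

Hours: 11 × 3600 = 39600
Minutes: 34 × 60 = 2040
Seconds: 55
Total = 39600 + 2040 + 55 = 41695


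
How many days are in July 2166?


31 days

Month: July (month 7)
July has 31 days


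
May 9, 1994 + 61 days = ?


Start: May 9, 1994
Add 61 days
May 9 → June 1: 31 - 9 + 1 = 23 days (61 - 23 = 38 left)
June 1 → July 1: 30 - 1 + 1 = 30 days (38 - 30 = 8 left)
July 1 + 8 = July 9, 1994

July 9, 1994


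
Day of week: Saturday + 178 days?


Start: Saturday (index 5)
(5 + 178) mod 7
= 183 mod 7
= 1
Index 1 → Tuesday

Tuesday


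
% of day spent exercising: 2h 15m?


Time: 135 minutes
Day: 1440 minutes
Percentage = (135/1440) × 100 ≈ 9.4%

9.4%


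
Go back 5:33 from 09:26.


Start: 566 minutes from midnight
Subtract: 333 minutes
Remaining: 566 - 333 = 233
Hours: 3, Minutes: 53

03:53


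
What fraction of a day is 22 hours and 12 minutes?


Total minutes: 22×60 + 12 = 1332
Day = 24×60 = 1440 minutes
Fraction = 1332/1440 = 0.9250
As a percentage: 1332/1440 × 100 = 92.50%

0.9250 (92.50%)


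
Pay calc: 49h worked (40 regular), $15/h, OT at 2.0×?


Regular: 40h × $15 = $600.00
Overtime: 49 - 40 = 9h
OT pay: 9h × $15 × 2.0 = $270.00
Total = $600.00 + $270.00 = $870.00

$870.00


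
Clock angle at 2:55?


Hour hand = 2×30 + 55×0.5 = 87.5°
Minute hand = 55×6 = 330°
Difference = |87.5 - 330| = 242.5°
Since > 180°: 360 - 242.5 = 117.5°

117.5°


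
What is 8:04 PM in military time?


20:04

Input: 8:04 PM
PM: 8 + 12 = 20


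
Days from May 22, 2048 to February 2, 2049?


256 days

From May 22, 2048 to February 2, 2049
Rest of May 2048: 31 - 22 = 9
Full months: June 30, July 31, August 31, September 30, October 31, November 30, December 31, January 31
Days into February 2049: 2
Total = 9 + 30 + 31 + 31 + 30 + 31 + 30 + 31 + 31 + 2 = 256 days


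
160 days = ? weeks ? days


22 weeks 6 days

Weeks: 160 ÷ 7 = 22 remainder 6


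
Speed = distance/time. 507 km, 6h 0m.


Distance: 507 km
Time: 6 hours
Speed = 507 / 6 = 84.5 km/h

84.5 km/h


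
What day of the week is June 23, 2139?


Tuesday

Zeller's congruence:
q=23, m=6, k=39, j=21
h = (23 + ⌊13×7/5⌋ + 39 + ⌊39/4⌋ + ⌊21/4⌋ - 2×21) mod 7
= (23 + 18 + 39 + 9 + 5 - 42) mod 7
= 52 mod 7 = 3
h=3 → Tuesday


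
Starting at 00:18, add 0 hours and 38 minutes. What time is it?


00:56

Start: 18 minutes from midnight
Add: 38 minutes
Total: 56 minutes
Hours: 56 ÷ 60 = 0 remainder 56


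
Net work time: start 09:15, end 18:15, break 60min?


Total time = (18×60+15) - (9×60+15)
= 1095 - 555 = 540 min
Minus break: 540 - 60 = 480 min
= 8h 0m

8h 0m (480 minutes)


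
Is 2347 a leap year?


Rules: divisible by 4 AND (not by 100 OR by 400)
2347 ÷ 4 = 586 remainder 3 → not divisible by 4
Not divisible by 4 → not a leap year

No


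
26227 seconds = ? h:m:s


Hours: 26227 ÷ 3600 = 7 remainder 1027
Minutes: 1027 ÷ 60 = 17 remainder 7
Seconds: 7

7h 17m 7s


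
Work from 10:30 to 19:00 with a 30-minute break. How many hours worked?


8h 0m (480 minutes)

Total time = (19×60+0) - (10×60+30)
= 1140 - 630 = 510 min
Minus break: 510 - 30 = 480 min
= 8h 0m


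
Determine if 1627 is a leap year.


Rules: divisible by 4 AND (not by 100 OR by 400)
1627 ÷ 4 = 406 remainder 3 → not divisible by 4
Not divisible by 4 → not a leap year

No


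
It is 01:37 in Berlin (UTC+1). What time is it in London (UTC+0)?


Time difference = UTC+0 - UTC+1 = -1 hours
New hour = (1 -1) mod 24
= 0 mod 24 = 0
Minutes unchanged → 00:37

00:37


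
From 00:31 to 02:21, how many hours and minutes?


1h 50m

End time in minutes: 2×60 + 21 = 141
Start time in minutes: 0×60 + 31 = 31
Difference = 141 - 31 = 110 minutes
= 1 hours 50 minutes


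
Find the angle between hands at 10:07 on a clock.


Hour hand = 10×30 + 7×0.5 = 303.5°
Minute hand = 7×6 = 42°
Difference = |303.5 - 42| = 261.5°
Since > 180°: 360 - 261.5 = 98.5°

98.5°


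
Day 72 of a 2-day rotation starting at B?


Shifts: A, B
Start: B (index 1)
Day 72: (1 + 72 - 1) mod 2
= 72 mod 2
= 0
Index 0 → shift A

Shift A


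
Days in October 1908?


31 days

Month: October (month 10)
October has 31 days


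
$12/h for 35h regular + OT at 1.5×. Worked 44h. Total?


$582.00

Regular: 35h × $12 = $420.00
Overtime: 44 - 35 = 9h
OT pay: 9h × $12 × 1.5 = $162.00
Total = $420.00 + $162.00 = $582.00


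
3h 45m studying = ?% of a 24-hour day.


Time: 225 minutes
Day: 1440 minutes
Percentage = (225/1440) × 100 ≈ 15.6%

15.6%


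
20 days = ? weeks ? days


Weeks: 20 ÷ 7 = 2 remainder 6

2 weeks 6 days


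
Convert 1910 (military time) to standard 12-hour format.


Hour: 19
19 - 12 = 7 → PM

7:10 PM


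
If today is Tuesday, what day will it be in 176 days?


Wednesday

Start: Tuesday (index 1)
(1 + 176) mod 7
= 177 mod 7
= 2
Index 2 → Wednesday


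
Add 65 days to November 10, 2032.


January 14, 2033

Start: November 10, 2032
Add 65 days
November 10 → December 1: 30 - 10 + 1 = 21 days (65 - 21 = 44 left)
December 1 → January 1: 31 - 1 + 1 = 31 days (44 - 31 = 13 left)
January 1 + 13 = January 14, 2033


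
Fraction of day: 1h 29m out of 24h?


Total minutes: 1×60 + 29 = 89
Day = 24×60 = 1440 minutes
Fraction = 89/1440 ≈ 0.0618
As a percentage: 89/1440 × 100 ≈ 6.18%

0.0618 (6.18%)


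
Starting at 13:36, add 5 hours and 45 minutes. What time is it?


19:21

Start: 816 minutes from midnight
Add: 345 minutes
Total: 1161 minutes
Hours: 1161 ÷ 60 = 19 remainder 21


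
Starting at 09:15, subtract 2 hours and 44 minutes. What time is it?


Start: 555 minutes from midnight
Subtract: 164 minutes
Remaining: 555 - 164 = 391
Hours: 6, Minutes: 31

06:31
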